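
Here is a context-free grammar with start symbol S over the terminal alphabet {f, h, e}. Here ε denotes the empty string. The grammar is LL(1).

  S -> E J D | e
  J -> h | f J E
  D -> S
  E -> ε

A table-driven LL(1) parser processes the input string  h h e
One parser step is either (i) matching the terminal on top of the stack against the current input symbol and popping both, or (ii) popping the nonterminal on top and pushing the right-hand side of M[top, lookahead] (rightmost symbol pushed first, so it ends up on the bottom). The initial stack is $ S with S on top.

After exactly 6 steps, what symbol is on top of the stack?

E

step 1: stack=$ S  input=h h e $  — expand S -> E J D
step 2: stack=$ D J E  input=h h e $  — expand E -> ε
step 3: stack=$ D J  input=h h e $  — expand J -> h
step 4: stack=$ D h  input=h h e $  — match h
step 5: stack=$ D  input=h e $  — expand D -> S
step 6: stack=$ S  input=h e $  — expand S -> E J D
Stack after step 6: $ D J E (top = E).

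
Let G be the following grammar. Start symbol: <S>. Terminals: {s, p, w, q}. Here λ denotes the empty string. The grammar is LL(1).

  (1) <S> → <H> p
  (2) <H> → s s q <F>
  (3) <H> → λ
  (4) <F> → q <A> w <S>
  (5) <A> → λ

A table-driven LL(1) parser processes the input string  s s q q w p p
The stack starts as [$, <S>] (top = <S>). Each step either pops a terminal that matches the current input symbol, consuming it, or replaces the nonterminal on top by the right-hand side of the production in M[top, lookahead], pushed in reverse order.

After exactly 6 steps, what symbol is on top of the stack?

q

step 1: stack=$ <S>  input=s s q q w p p $  — expand <S> → <H> p
step 2: stack=$ p <H>  input=s s q q w p p $  — expand <H> → s s q <F>
step 3: stack=$ p <F> q s s  input=s s q q w p p $  — match s
step 4: stack=$ p <F> q s  input=s q q w p p $  — match s
step 5: stack=$ p <F> q  input=q q w p p $  — match q
step 6: stack=$ p <F>  input=q w p p $  — expand <F> → q <A> w <S>
Stack after step 6: $ p <S> w <A> q (top = q).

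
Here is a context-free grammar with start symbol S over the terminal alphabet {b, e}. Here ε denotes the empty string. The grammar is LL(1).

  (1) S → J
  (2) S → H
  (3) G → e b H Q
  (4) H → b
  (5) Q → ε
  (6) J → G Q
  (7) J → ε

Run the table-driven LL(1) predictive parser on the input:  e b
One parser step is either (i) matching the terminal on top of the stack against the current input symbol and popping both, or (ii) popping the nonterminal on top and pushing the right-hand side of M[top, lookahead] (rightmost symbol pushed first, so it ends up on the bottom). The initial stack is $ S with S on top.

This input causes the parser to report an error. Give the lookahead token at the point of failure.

     Stack        Input  Action
  1  $ S          e b $  expand S → J
  2  $ J          e b $  expand J → G Q
  3  $ Q G        e b $  expand G → e b H Q
  4  $ Q Q H b e  e b $  match e
  5  $ Q Q H b    b $    match b
  6  $ Q Q H      $      error: M[H, $] is empty

$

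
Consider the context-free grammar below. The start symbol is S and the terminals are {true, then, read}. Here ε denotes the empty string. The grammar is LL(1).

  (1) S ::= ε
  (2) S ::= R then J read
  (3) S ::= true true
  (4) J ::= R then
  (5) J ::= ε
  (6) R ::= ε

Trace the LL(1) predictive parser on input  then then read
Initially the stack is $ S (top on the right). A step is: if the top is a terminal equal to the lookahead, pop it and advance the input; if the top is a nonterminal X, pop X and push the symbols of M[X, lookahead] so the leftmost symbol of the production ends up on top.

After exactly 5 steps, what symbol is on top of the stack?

     Stack            Input             Action
  1  $ S              then then read $  expand S ::= R then J read
  2  $ read J then R  then then read $  expand R ::= ε
  3  $ read J then    then then read $  match then
  4  $ read J         then read $       expand J ::= R then
  5  $ read then R    then read $       expand R ::= ε
Stack after step 5: $ read then (top = then).

then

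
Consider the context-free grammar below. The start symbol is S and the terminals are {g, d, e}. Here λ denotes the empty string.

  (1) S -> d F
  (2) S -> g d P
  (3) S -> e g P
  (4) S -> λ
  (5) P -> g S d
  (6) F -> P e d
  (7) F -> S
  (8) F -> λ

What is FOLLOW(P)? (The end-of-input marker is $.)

FIRST(S) = {λ, d, e, g}
FIRST(P) = {g}
FIRST(F) = {λ, d, e, g}  (via P e d, S)
FOLLOW(S) includes $ since S is the start symbol.
FOLLOW(S): in P->g S d, S is followed by d with FIRST {d}; in F->S, the suffix after S is empty, so FOLLOW(S) ⊇ FOLLOW(F) = {$, d}. Thus FOLLOW(S) = {$, d}.
FOLLOW(P): in S->g d P, the suffix after P is empty, so FOLLOW(P) ⊇ FOLLOW(S) = {$, d}; in S->e g P, the suffix after P is empty, so FOLLOW(P) ⊇ FOLLOW(S) = {$, d}; in F->P e d, P is followed by e d with FIRST {e}. Thus FOLLOW(P) = {$, d, e}.
FOLLOW(F): in S->d F, the suffix after F is empty, so FOLLOW(F) ⊇ FOLLOW(S) = {$, d}. Thus FOLLOW(F) = {$, d}.

{$, d, e}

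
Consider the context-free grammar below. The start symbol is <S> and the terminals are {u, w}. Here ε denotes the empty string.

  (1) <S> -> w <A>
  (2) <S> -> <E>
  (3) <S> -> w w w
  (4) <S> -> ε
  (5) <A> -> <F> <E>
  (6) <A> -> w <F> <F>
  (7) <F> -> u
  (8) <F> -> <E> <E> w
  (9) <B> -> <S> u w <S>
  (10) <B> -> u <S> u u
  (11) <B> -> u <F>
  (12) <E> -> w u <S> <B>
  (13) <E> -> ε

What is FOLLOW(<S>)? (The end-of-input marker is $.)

FIRST(<E>) = {ε, w}
FIRST(<S>) = {ε, w}  (via <E>)
FIRST(<F>) = {u, w}  (via <E> <E> w)
FIRST(<A>) = {u, w}  (via <F> <E>)
FIRST(<B>) = {u, w}  (via <S> u w <S>)
FOLLOW(<S>) includes $ since <S> is the start symbol.
FOLLOW(<S>): in <B>-><S> u w <S> (occurrence 1), <S> is followed by u w <S> with FIRST {u}; in <B>-><S> u w <S> (occurrence 2), the suffix after <S> is empty, so FOLLOW(<S>) ⊇ FOLLOW(<B>) = {$, u, w}; in <B>->u <S> u u, <S> is followed by u u with FIRST {u}; in <E>->w u <S> <B>, <S> is followed by <B> with FIRST {u, w}. Thus FOLLOW(<S>) = {$, u, w}.
FOLLOW(<A>): in <S>->w <A>, the suffix after <A> is empty, so FOLLOW(<A>) ⊇ FOLLOW(<S>) = {$, u, w}. Thus FOLLOW(<A>) = {$, u, w}.
FOLLOW(<E>): in <S>-><E>, the suffix after <E> is empty, so FOLLOW(<E>) ⊇ FOLLOW(<S>) = {$, u, w}; in <A>-><F> <E>, the suffix after <E> is empty, so FOLLOW(<E>) ⊇ FOLLOW(<A>) = {$, u, w}; in <F>-><E> <E> w (occurrence 1), <E> is followed by <E> w with FIRST {w}; in <F>-><E> <E> w (occurrence 2), <E> is followed by w with FIRST {w}. Thus FOLLOW(<E>) = {$, u, w}.
FOLLOW(<B>): in <E>->w u <S> <B>, the suffix after <B> is empty, so FOLLOW(<B>) ⊇ FOLLOW(<E>) = {$, u, w}. Thus FOLLOW(<B>) = {$, u, w}.
FOLLOW(<F>): in <A>-><F> <E>, <F> is followed by <E> with FIRST {ε, w}; in <A>-><F> <E>, the suffix after <F> is nullable, so FOLLOW(<F>) ⊇ FOLLOW(<A>) = {$, u, w}; in <A>->w <F> <F> (occurrence 1), <F> is followed by <F> with FIRST {u, w}; in <A>->w <F> <F> (occurrence 2), the suffix after <F> is empty, so FOLLOW(<F>) ⊇ FOLLOW(<A>) = {$, u, w}; in <B>->u <F>, the suffix after <F> is empty, so FOLLOW(<F>) ⊇ FOLLOW(<B>) = {$, u, w}. Thus FOLLOW(<F>) = {$, u, w}.

{$, u, w}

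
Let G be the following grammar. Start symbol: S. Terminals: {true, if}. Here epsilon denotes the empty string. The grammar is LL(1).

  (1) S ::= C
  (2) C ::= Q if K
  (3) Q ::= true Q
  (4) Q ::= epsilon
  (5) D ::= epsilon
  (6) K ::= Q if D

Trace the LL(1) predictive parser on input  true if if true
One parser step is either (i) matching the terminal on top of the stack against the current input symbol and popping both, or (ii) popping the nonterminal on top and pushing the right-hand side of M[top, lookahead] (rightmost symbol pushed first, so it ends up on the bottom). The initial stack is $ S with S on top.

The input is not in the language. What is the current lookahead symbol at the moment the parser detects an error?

true

step 1: stack=$ S  input=true if if true $  — expand S ::= C
step 2: stack=$ C  input=true if if true $  — expand C ::= Q if K
step 3: stack=$ K if Q  input=true if if true $  — expand Q ::= true Q
step 4: stack=$ K if Q true  input=true if if true $  — match true
step 5: stack=$ K if Q  input=if if true $  — expand Q ::= epsilon
step 6: stack=$ K if  input=if if true $  — match if
step 7: stack=$ K  input=if true $  — expand K ::= Q if D
step 8: stack=$ D if Q  input=if true $  — expand Q ::= epsilon
step 9: stack=$ D if  input=if true $  — match if
step 10: stack=$ D  input=true $  — error: M[D, true] is empty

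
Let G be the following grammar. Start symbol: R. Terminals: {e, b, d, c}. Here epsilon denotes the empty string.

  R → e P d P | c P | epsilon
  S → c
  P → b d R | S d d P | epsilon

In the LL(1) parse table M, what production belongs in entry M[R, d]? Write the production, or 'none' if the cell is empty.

R → epsilon

FIRST(R) = {epsilon, c, e}
FIRST(S) = {c}
FIRST(P) = {epsilon, b, c}  (via S d d P)
FOLLOW(R) includes $ since R is the start symbol.
FOLLOW(R): in P→b d R, the suffix after R is empty, so FOLLOW(R) ⊇ FOLLOW(P) = {$, d}. Thus FOLLOW(R) = {$, d}.
FOLLOW(P): in R→e P d P (occurrence 1), P is followed by d P with FIRST {d}; in R→e P d P (occurrence 2), the suffix after P is empty, so FOLLOW(P) ⊇ FOLLOW(R) = {$, d}; in R→c P, the suffix after P is empty, so FOLLOW(P) ⊇ FOLLOW(R) = {$, d}; in P→S d d P, the suffix after P is empty (adds nothing new). Thus FOLLOW(P) = {$, d}.
For R → e P d P: FIRST(e P d P) = {e}, so it goes in M[R, t] for t ∈ {e}.
For R → c P: FIRST(c P) = {c}, so it goes in M[R, t] for t ∈ {c}.
For R → epsilon: FIRST(epsilon) = {epsilon}, so it goes in M[R, t] for t ∈ {}; since epsilon ∈ FIRST, also for every t ∈ FOLLOW(R) = {$, d}.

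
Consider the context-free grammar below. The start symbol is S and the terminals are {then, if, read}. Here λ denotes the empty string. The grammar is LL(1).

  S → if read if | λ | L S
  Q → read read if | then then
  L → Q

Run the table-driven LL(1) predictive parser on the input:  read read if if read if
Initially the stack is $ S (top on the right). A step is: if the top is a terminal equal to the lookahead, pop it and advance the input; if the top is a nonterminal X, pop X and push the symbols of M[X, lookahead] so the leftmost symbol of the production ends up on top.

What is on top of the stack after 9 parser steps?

step 1: stack=$ S  input=read read if if read if $  — expand S → L S
step 2: stack=$ S L  input=read read if if read if $  — expand L → Q
step 3: stack=$ S Q  input=read read if if read if $  — expand Q → read read if
step 4: stack=$ S if read read  input=read read if if read if $  — match read
step 5: stack=$ S if read  input=read if if read if $  — match read
step 6: stack=$ S if  input=if if read if $  — match if
step 7: stack=$ S  input=if read if $  — expand S → if read if
step 8: stack=$ if read if  input=if read if $  — match if
step 9: stack=$ if read  input=read if $  — match read
Stack after step 9: $ if (top = if).

if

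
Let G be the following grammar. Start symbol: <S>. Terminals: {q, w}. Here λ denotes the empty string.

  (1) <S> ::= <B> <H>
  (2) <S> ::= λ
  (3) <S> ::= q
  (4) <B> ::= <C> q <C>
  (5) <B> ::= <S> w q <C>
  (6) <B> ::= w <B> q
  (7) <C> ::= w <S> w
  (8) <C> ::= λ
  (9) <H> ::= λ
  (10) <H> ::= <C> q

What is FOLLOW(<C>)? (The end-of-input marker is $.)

FIRST(<C>) = {λ, w}
FIRST(<H>) = {λ, q, w}  (via <C> q)
FIRST(<S>) = {λ, q, w}  (via <B> <H>)
FIRST(<B>) = {q, w}  (via <C> q <C>, <S> w q <C>)
FOLLOW(<S>) includes $ since <S> is the start symbol.
FOLLOW(<S>): in <B>::=<S> w q <C>, <S> is followed by w q <C> with FIRST {w}; in <C>::=w <S> w, <S> is followed by w with FIRST {w}. Thus FOLLOW(<S>) = {$, w}.
FOLLOW(<B>): in <S>::=<B> <H>, <B> is followed by <H> with FIRST {λ, q, w}; in <S>::=<B> <H>, the suffix after <B> is nullable, so FOLLOW(<B>) ⊇ FOLLOW(<S>) = {$, w}; in <B>::=w <B> q, <B> is followed by q with FIRST {q}. Thus FOLLOW(<B>) = {$, q, w}.
FOLLOW(<C>): in <B>::=<C> q <C> (occurrence 1), <C> is followed by q <C> with FIRST {q}; in <B>::=<C> q <C> (occurrence 2), the suffix after <C> is empty, so FOLLOW(<C>) ⊇ FOLLOW(<B>) = {$, q, w}; in <B>::=<S> w q <C>, the suffix after <C> is empty, so FOLLOW(<C>) ⊇ FOLLOW(<B>) = {$, q, w}; in <H>::=<C> q, <C> is followed by q with FIRST {q}. Thus FOLLOW(<C>) = {$, q, w}.
FOLLOW(<H>): in <S>::=<B> <H>, the suffix after <H> is empty, so FOLLOW(<H>) ⊇ FOLLOW(<S>) = {$, w}. Thus FOLLOW(<H>) = {$, w}.

{$, q, w}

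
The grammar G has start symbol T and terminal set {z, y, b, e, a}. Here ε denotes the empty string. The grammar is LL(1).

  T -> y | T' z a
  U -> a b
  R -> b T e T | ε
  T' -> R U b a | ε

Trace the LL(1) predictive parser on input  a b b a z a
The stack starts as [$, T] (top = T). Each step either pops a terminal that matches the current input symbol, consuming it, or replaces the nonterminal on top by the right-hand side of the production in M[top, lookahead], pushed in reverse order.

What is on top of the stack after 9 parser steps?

step 1: stack=$ T  input=a b b a z a $  — expand T -> T' z a
step 2: stack=$ a z T'  input=a b b a z a $  — expand T' -> R U b a
step 3: stack=$ a z a b U R  input=a b b a z a $  — expand R -> ε
step 4: stack=$ a z a b U  input=a b b a z a $  — expand U -> a b
step 5: stack=$ a z a b b a  input=a b b a z a $  — match a
step 6: stack=$ a z a b b  input=b b a z a $  — match b
step 7: stack=$ a z a b  input=b a z a $  — match b
step 8: stack=$ a z a  input=a z a $  — match a
step 9: stack=$ a z  input=z a $  — match z
Stack after step 9: $ a (top = a).

a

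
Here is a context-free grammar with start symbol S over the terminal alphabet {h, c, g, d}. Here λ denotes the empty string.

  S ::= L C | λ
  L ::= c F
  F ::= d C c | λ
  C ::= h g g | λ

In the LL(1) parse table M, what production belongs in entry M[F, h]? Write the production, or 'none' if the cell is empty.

F ::= λ

FIRST(L): from L::=c F we get {c}. So FIRST(L) = {c}.
FIRST(F): from F::=d C c we get {d}; from F::=λ we get {λ}. So FIRST(F) = {λ, d}.
FIRST(C): from C::=h g g we get {h}; from C::=λ we get {λ}. So FIRST(C) = {λ, h}.
FIRST(S): from S::=L C we get {c}; from S::=λ we get {λ}. So FIRST(S) = {λ, c}.
FOLLOW(S) includes $ since S is the start symbol.
FOLLOW(L): in S::=L C, L is followed by C with FIRST {λ, h}; in S::=L C, the suffix after L is nullable, so FOLLOW(L) ⊇ FOLLOW(S) = {$}. Thus FOLLOW(L) = {$, h}.
FOLLOW(F): in L::=c F, the suffix after F is empty, so FOLLOW(F) ⊇ FOLLOW(L) = {$, h}. Thus FOLLOW(F) = {$, h}.
For F ::= d C c: FIRST(d C c) = {d}, so it goes in M[F, t] for t ∈ {d}.
For F ::= λ: FIRST(λ) = {λ}, so it goes in M[F, t] for t ∈ {}; since λ ∈ FIRST, also for every t ∈ FOLLOW(F) = {$, h}.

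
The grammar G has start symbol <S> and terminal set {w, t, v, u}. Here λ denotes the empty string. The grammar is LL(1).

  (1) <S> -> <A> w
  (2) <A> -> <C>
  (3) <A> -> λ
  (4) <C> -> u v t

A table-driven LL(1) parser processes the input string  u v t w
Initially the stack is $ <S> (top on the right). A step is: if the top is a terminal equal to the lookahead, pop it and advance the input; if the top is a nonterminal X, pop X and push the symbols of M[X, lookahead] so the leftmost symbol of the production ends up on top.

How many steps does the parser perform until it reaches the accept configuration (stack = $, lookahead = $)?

7

step 1: stack=$ <S>  input=u v t w $  — expand <S> -> <A> w
step 2: stack=$ w <A>  input=u v t w $  — expand <A> -> <C>
step 3: stack=$ w <C>  input=u v t w $  — expand <C> -> u v t
step 4: stack=$ w t v u  input=u v t w $  — match u
step 5: stack=$ w t v  input=v t w $  — match v
step 6: stack=$ w t  input=t w $  — match t
step 7: stack=$ w  input=w $  — match w
Accept reached after 7 steps.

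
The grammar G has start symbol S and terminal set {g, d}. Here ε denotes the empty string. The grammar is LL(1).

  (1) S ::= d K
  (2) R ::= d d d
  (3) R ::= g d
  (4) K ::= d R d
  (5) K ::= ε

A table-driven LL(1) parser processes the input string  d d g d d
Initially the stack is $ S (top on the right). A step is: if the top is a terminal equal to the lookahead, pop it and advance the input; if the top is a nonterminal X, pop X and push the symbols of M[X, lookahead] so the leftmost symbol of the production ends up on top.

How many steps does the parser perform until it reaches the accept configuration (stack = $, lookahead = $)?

8

     Stack    Input        Action
  1  $ S      d d g d d $  expand S ::= d K
  2  $ K d    d d g d d $  match d
  3  $ K      d g d d $    expand K ::= d R d
  4  $ d R d  d g d d $    match d
  5  $ d R    g d d $      expand R ::= g d
  6  $ d d g  g d d $      match g
  7  $ d d    d d $        match d
  8  $ d      d $          match d
Accept reached after 8 steps.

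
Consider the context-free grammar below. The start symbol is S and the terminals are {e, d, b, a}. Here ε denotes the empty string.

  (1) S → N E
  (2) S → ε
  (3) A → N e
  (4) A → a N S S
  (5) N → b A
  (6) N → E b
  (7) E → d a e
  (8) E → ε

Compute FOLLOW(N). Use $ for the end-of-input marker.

{$, b, d, e}

FIRST(E) = {ε, d}
FIRST(N) = {b, d}  (via E b)
FIRST(S) = {ε, b, d}  (via N E)
FIRST(A) = {a, b, d}  (via N e)
FOLLOW(S) includes $ since S is the start symbol.
FOLLOW(S): in A→a N S S (occurrence 1), S is followed by S with FIRST {ε, b, d}; in A→a N S S (occurrence 1), the suffix after S is nullable, so FOLLOW(S) ⊇ FOLLOW(A) = {$, b, d, e}; in A→a N S S (occurrence 2), the suffix after S is empty, so FOLLOW(S) ⊇ FOLLOW(A) = {$, b, d, e}. Thus FOLLOW(S) = {$, b, d, e}.
FOLLOW(E): in S→N E, the suffix after E is empty, so FOLLOW(E) ⊇ FOLLOW(S) = {$, b, d, e}; in N→E b, E is followed by b with FIRST {b}. Thus FOLLOW(E) = {$, b, d, e}.
FOLLOW(A): in N→b A, the suffix after A is empty, so FOLLOW(A) ⊇ FOLLOW(N) = {$, b, d, e}. Thus FOLLOW(A) = {$, b, d, e}.
FOLLOW(N): in S→N E, N is followed by E with FIRST {ε, d}; in S→N E, the suffix after N is nullable, so FOLLOW(N) ⊇ FOLLOW(S) = {$, b, d, e}; in A→N e, N is followed by e with FIRST {e}; in A→a N S S, N is followed by S S with FIRST {ε, b, d}; in A→a N S S, the suffix after N is nullable, so FOLLOW(N) ⊇ FOLLOW(A) = {$, b, d, e}. Thus FOLLOW(N) = {$, b, d, e}.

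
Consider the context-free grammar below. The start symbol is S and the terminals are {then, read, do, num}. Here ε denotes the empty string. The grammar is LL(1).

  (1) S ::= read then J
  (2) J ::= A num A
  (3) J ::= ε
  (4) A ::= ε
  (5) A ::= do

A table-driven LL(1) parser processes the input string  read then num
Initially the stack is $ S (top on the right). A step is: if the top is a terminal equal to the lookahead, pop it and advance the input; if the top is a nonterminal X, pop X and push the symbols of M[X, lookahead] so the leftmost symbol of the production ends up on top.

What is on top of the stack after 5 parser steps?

     Stack          Input            Action
  1  $ S            read then num $  expand S ::= read then J
  2  $ J then read  read then num $  match read
  3  $ J then       then num $       match then
  4  $ J            num $            expand J ::= A num A
  5  $ A num A      num $            expand A ::= ε
Stack after step 5: $ A num (top = num).

num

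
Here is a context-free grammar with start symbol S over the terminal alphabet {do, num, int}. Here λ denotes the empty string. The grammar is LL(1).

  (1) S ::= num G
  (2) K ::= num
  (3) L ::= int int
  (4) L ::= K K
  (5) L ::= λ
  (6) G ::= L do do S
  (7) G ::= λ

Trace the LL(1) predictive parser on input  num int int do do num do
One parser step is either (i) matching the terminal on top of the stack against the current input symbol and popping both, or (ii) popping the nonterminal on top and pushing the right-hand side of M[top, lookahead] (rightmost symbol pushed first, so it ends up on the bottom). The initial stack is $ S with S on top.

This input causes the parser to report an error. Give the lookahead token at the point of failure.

step 1: stack=$ S  input=num int int do do num do $  — expand S ::= num G
step 2: stack=$ G num  input=num int int do do num do $  — match num
step 3: stack=$ G  input=int int do do num do $  — expand G ::= L do do S
step 4: stack=$ S do do L  input=int int do do num do $  — expand L ::= int int
step 5: stack=$ S do do int int  input=int int do do num do $  — match int
step 6: stack=$ S do do int  input=int do do num do $  — match int
step 7: stack=$ S do do  input=do do num do $  — match do
step 8: stack=$ S do  input=do num do $  — match do
step 9: stack=$ S  input=num do $  — expand S ::= num G
step 10: stack=$ G num  input=num do $  — match num
step 11: stack=$ G  input=do $  — expand G ::= L do do S
step 12: stack=$ S do do L  input=do $  — expand L ::= λ
step 13: stack=$ S do do  input=do $  — match do
step 14: stack=$ S do  input=$  — error: top is terminal do but lookahead is $

$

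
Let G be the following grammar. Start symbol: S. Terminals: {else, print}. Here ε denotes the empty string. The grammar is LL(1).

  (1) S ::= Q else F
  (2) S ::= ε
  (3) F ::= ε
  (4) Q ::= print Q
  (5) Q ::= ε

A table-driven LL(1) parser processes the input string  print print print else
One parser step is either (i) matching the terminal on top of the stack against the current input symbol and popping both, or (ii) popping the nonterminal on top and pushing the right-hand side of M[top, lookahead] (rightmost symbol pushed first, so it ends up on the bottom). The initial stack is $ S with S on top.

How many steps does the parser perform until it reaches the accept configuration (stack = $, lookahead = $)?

10

      Stack             Input                     Action
   1  $ S               print print print else $  expand S ::= Q else F
   2  $ F else Q        print print print else $  expand Q ::= print Q
   3  $ F else Q print  print print print else $  match print
   4  $ F else Q        print print else $        expand Q ::= print Q
   5  $ F else Q print  print print else $        match print
   6  $ F else Q        print else $              expand Q ::= print Q
   7  $ F else Q print  print else $              match print
   8  $ F else Q        else $                    expand Q ::= ε
   9  $ F else          else $                    match else
  10  $ F               $                         expand F ::= ε
Accept reached after 10 steps.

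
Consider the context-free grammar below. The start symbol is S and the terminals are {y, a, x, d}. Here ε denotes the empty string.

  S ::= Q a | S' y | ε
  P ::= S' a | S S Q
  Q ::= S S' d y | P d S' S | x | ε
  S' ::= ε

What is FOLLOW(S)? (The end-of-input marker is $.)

{$, a, d, x, y}

FIRST(S') = {ε}
FIRST(S) = {ε, a, d, x, y}  (via Q a, S' y)
FIRST(P) = {ε, a, d, x, y}  (via S' a, S S Q)
FIRST(Q) = {ε, a, d, x, y}  (via S S' d y, P d S' S)
FOLLOW(S) includes $ since S is the start symbol.
FOLLOW(P): in Q::=P d S' S, P is followed by d S' S with FIRST {d}. Thus FOLLOW(P) = {d}.
FOLLOW(Q): in S::=Q a, Q is followed by a with FIRST {a}; in P::=S S Q, the suffix after Q is empty, so FOLLOW(Q) ⊇ FOLLOW(P) = {d}. Thus FOLLOW(Q) = {a, d}.
FOLLOW(S): in P::=S S Q (occurrence 1), S is followed by S Q with FIRST {ε, a, d, x, y}; in P::=S S Q (occurrence 1), the suffix after S is nullable, so FOLLOW(S) ⊇ FOLLOW(P) = {d}; in P::=S S Q (occurrence 2), S is followed by Q with FIRST {ε, a, d, x, y}; in P::=S S Q (occurrence 2), the suffix after S is nullable, so FOLLOW(S) ⊇ FOLLOW(P) = {d}; in Q::=S S' d y, S is followed by S' d y with FIRST {d}; in Q::=P d S' S, the suffix after S is empty, so FOLLOW(S) ⊇ FOLLOW(Q) = {a, d}. Thus FOLLOW(S) = {$, a, d, x, y}.
FOLLOW(S'): in S::=S' y, S' is followed by y with FIRST {y}; in P::=S' a, S' is followed by a with FIRST {a}; in Q::=S S' d y, S' is followed by d y with FIRST {d}; in Q::=P d S' S, S' is followed by S with FIRST {ε, a, d, x, y}; in Q::=P d S' S, the suffix after S' is nullable, so FOLLOW(S') ⊇ FOLLOW(Q) = {a, d}. Thus FOLLOW(S') = {a, d, x, y}.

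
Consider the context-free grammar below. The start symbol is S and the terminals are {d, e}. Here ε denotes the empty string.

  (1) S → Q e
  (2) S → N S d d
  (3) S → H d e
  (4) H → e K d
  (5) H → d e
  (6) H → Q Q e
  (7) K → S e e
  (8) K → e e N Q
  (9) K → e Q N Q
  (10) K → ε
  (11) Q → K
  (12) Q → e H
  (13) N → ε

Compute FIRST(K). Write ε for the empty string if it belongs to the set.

{ε, d, e}

FIRST(N): from N→ε we get {ε}. So FIRST(N) = {ε}.
FIRST(S): from S→Q e we get {d, e}; from S→N S d d we get {d, e}; from S→H d e we get {d, e}. So FIRST(S) = {d, e}.
FIRST(K): from K→S e e we get {d, e}; from K→e e N Q we get {e}; from K→e Q N Q we get {e}; from K→ε we get {ε}. So FIRST(K) = {ε, d, e}.
FIRST(Q): from Q→K we get {ε, d, e}; from Q→e H we get {e}. So FIRST(Q) = {ε, d, e}.
FIRST(H): from H→e K d we get {e}; from H→d e we get {d}; from H→Q Q e we get {d, e}. So FIRST(H) = {d, e}.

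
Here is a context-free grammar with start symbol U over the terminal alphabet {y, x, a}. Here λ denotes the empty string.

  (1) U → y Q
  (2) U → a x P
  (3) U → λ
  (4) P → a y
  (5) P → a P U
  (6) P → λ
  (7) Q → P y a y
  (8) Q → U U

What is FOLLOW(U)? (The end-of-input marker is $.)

FIRST(U) = {λ, a, y}
FIRST(P) = {λ, a}
FIRST(Q) = {λ, a, y}  (via P y a y, U U)
FOLLOW(U) includes $ since U is the start symbol.
FOLLOW(U): in P→a P U, the suffix after U is empty, so FOLLOW(U) ⊇ FOLLOW(P) = {$, a, y}; in Q→U U (occurrence 1), U is followed by U with FIRST {λ, a, y}; in Q→U U (occurrence 1), the suffix after U is nullable, so FOLLOW(U) ⊇ FOLLOW(Q) = {$, a, y}; in Q→U U (occurrence 2), the suffix after U is empty, so FOLLOW(U) ⊇ FOLLOW(Q) = {$, a, y}. Thus FOLLOW(U) = {$, a, y}.
FOLLOW(P): in U→a x P, the suffix after P is empty, so FOLLOW(P) ⊇ FOLLOW(U) = {$, a, y}; in P→a P U, P is followed by U with FIRST {λ, a, y}; in P→a P U, the suffix after P is nullable (adds nothing new); in Q→P y a y, P is followed by y a y with FIRST {y}. Thus FOLLOW(P) = {$, a, y}.
FOLLOW(Q): in U→y Q, the suffix after Q is empty, so FOLLOW(Q) ⊇ FOLLOW(U) = {$, a, y}. Thus FOLLOW(Q) = {$, a, y}.

{$, a, y}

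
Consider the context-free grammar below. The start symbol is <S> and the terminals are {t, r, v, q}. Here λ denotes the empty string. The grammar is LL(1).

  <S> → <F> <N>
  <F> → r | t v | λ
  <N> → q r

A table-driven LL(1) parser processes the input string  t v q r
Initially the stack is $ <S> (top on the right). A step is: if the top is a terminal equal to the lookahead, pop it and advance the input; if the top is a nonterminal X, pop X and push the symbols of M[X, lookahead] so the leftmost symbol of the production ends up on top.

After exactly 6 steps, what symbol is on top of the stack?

step 1: stack=$ <S>  input=t v q r $  — expand <S> → <F> <N>
step 2: stack=$ <N> <F>  input=t v q r $  — expand <F> → t v
step 3: stack=$ <N> v t  input=t v q r $  — match t
step 4: stack=$ <N> v  input=v q r $  — match v
step 5: stack=$ <N>  input=q r $  — expand <N> → q r
step 6: stack=$ r q  input=q r $  — match q
Stack after step 6: $ r (top = r).

r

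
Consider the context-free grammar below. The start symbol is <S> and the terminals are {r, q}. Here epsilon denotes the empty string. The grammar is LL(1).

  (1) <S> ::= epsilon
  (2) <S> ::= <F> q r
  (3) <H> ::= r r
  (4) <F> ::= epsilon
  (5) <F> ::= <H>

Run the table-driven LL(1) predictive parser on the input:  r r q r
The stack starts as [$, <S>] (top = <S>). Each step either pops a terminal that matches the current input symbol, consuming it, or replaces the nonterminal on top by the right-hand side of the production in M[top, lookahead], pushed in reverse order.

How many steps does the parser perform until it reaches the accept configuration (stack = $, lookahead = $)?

7

step 1: stack=$ <S>  input=r r q r $  — expand <S> ::= <F> q r
step 2: stack=$ r q <F>  input=r r q r $  — expand <F> ::= <H>
step 3: stack=$ r q <H>  input=r r q r $  — expand <H> ::= r r
step 4: stack=$ r q r r  input=r r q r $  — match r
step 5: stack=$ r q r  input=r q r $  — match r
step 6: stack=$ r q  input=q r $  — match q
step 7: stack=$ r  input=r $  — match r
Accept reached after 7 steps.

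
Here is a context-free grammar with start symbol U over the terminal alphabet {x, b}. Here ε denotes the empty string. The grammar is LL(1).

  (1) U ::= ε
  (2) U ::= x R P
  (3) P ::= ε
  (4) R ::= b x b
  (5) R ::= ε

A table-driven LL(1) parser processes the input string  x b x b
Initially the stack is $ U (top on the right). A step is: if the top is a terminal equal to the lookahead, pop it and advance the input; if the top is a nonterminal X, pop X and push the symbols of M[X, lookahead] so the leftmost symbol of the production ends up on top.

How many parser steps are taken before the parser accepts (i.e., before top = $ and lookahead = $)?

7

step 1: stack=$ U  input=x b x b $  — expand U ::= x R P
step 2: stack=$ P R x  input=x b x b $  — match x
step 3: stack=$ P R  input=b x b $  — expand R ::= b x b
step 4: stack=$ P b x b  input=b x b $  — match b
step 5: stack=$ P b x  input=x b $  — match x
step 6: stack=$ P b  input=b $  — match b
step 7: stack=$ P  input=$  — expand P ::= ε
Accept reached after 7 steps.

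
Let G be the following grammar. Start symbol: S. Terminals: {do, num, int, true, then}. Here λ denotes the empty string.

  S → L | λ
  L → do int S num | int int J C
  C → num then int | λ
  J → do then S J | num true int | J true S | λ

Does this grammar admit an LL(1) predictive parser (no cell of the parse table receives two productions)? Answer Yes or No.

FIRST(S) = {λ, do, int}
FIRST(L) = {do, int}
FIRST(C) = {λ, num}
FIRST(J) = {λ, do, num, true}
FOLLOW(S) = {$, do, num, true}
FOLLOW(L) = {$, do, num, true}
FOLLOW(C) = {$, do, num, true}
FOLLOW(J) = {$, do, num, true}
Cell M[C, num] receives both C → num then int and C → λ — the grammar is not LL(1).

No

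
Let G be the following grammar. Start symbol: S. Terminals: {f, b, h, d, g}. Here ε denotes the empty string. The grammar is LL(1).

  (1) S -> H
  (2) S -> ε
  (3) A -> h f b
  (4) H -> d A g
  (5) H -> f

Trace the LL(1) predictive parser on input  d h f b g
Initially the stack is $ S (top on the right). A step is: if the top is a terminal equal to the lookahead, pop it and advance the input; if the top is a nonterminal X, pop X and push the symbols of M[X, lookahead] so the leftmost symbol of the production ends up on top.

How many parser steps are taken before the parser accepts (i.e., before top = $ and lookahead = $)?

     Stack      Input        Action
  1  $ S        d h f b g $  expand S -> H
  2  $ H        d h f b g $  expand H -> d A g
  3  $ g A d    d h f b g $  match d
  4  $ g A      h f b g $    expand A -> h f b
  5  $ g b f h  h f b g $    match h
  6  $ g b f    f b g $      match f
  7  $ g b      b g $        match b
  8  $ g        g $          match g
Accept reached after 8 steps.

8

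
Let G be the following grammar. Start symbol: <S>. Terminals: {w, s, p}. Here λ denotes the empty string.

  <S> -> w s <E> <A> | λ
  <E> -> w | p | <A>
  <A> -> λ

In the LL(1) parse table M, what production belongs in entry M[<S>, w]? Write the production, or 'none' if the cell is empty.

<S> -> w s <E> <A>

FIRST(<S>) = {λ, w}
FIRST(<A>) = {λ}
FIRST(<E>) = {λ, p, w}  (via <A>)
FOLLOW(<S>) includes $ since <S> is the start symbol.
FOLLOW(<S>): <S> appears on no right-hand side. Thus FOLLOW(<S>) = {$}.
For <S> -> w s <E> <A>: FIRST(w s <E> <A>) = {w}, so it goes in M[<S>, t] for t ∈ {w}.
For <S> -> λ: FIRST(λ) = {λ}, so it goes in M[<S>, t] for t ∈ {}; since λ ∈ FIRST, also for every t ∈ FOLLOW(<S>) = {$}.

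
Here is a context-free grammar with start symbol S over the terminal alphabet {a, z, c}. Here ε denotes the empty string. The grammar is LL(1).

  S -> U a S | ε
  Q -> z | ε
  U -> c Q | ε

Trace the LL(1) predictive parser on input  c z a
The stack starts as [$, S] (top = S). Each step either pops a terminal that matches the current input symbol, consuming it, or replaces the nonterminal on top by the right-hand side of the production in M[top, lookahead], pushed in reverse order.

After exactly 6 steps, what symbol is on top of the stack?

S

     Stack      Input    Action
  1  $ S        c z a $  expand S -> U a S
  2  $ S a U    c z a $  expand U -> c Q
  3  $ S a Q c  c z a $  match c
  4  $ S a Q    z a $    expand Q -> z
  5  $ S a z    z a $    match z
  6  $ S a      a $      match a
Stack after step 6: $ S (top = S).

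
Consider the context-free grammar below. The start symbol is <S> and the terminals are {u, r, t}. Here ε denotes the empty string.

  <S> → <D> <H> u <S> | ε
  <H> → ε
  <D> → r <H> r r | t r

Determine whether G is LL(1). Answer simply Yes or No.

FIRST(<S>) = {ε, r, t}
FIRST(<H>) = {ε}
FIRST(<D>) = {r, t}
FOLLOW(<S>) = {$}
FOLLOW(<H>) = {r, u}
FOLLOW(<D>) = {u}
Each cell of M receives at most one production.

Yes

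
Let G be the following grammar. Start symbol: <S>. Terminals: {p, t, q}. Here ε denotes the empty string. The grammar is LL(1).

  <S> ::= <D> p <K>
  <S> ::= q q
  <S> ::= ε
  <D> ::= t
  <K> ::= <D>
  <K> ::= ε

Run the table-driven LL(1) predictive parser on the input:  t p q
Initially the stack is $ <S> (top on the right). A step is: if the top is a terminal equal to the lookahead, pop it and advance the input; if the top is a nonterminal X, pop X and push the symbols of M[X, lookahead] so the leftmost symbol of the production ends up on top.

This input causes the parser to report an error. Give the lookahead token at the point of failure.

     Stack        Input    Action
  1  $ <S>        t p q $  expand <S> ::= <D> p <K>
  2  $ <K> p <D>  t p q $  expand <D> ::= t
  3  $ <K> p t    t p q $  match t
  4  $ <K> p      p q $    match p
  5  $ <K>        q $      error: M[<K>, q] is empty

q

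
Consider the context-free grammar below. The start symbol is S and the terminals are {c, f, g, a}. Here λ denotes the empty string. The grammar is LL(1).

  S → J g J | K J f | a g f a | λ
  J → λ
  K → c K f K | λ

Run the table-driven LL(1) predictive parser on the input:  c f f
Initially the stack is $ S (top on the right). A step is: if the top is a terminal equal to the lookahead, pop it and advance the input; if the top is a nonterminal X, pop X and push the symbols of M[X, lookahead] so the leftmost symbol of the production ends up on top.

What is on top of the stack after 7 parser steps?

f

step 1: stack=$ S  input=c f f $  — expand S → K J f
step 2: stack=$ f J K  input=c f f $  — expand K → c K f K
step 3: stack=$ f J K f K c  input=c f f $  — match c
step 4: stack=$ f J K f K  input=f f $  — expand K → λ
step 5: stack=$ f J K f  input=f f $  — match f
step 6: stack=$ f J K  input=f $  — expand K → λ
step 7: stack=$ f J  input=f $  — expand J → λ
Stack after step 7: $ f (top = f).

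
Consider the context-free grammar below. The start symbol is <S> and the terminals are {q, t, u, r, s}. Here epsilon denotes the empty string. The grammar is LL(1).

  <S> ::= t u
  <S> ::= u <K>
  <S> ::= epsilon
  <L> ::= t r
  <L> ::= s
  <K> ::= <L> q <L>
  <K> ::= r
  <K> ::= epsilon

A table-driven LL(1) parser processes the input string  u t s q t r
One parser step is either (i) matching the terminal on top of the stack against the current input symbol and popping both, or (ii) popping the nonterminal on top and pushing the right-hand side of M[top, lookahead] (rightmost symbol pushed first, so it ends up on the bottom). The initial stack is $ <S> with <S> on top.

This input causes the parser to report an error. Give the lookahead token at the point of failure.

s

step 1: stack=$ <S>  input=u t s q t r $  — expand <S> ::= u <K>
step 2: stack=$ <K> u  input=u t s q t r $  — match u
step 3: stack=$ <K>  input=t s q t r $  — expand <K> ::= <L> q <L>
step 4: stack=$ <L> q <L>  input=t s q t r $  — expand <L> ::= t r
step 5: stack=$ <L> q r t  input=t s q t r $  — match t
step 6: stack=$ <L> q r  input=s q t r $  — error: top is terminal r but lookahead is s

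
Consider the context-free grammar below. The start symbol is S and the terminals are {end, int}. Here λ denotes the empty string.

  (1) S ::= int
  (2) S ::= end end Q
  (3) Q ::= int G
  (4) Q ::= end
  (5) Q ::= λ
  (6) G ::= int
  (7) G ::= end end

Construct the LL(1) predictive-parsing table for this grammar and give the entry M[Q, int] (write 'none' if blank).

Q ::= int G

FIRST(S) = {end, int}
FIRST(Q) = {λ, end, int}
FIRST(G) = {end, int}
FOLLOW(S) includes $ since S is the start symbol.
FOLLOW(S): S appears on no right-hand side. Thus FOLLOW(S) = {$}.
FOLLOW(Q): in S::=end end Q, the suffix after Q is empty, so FOLLOW(Q) ⊇ FOLLOW(S) = {$}. Thus FOLLOW(Q) = {$}.
For Q ::= int G: FIRST(int G) = {int}, so it goes in M[Q, t] for t ∈ {int}.
For Q ::= end: FIRST(end) = {end}, so it goes in M[Q, t] for t ∈ {end}.
For Q ::= λ: FIRST(λ) = {λ}, so it goes in M[Q, t] for t ∈ {}; since λ ∈ FIRST, also for every t ∈ FOLLOW(Q) = {$}.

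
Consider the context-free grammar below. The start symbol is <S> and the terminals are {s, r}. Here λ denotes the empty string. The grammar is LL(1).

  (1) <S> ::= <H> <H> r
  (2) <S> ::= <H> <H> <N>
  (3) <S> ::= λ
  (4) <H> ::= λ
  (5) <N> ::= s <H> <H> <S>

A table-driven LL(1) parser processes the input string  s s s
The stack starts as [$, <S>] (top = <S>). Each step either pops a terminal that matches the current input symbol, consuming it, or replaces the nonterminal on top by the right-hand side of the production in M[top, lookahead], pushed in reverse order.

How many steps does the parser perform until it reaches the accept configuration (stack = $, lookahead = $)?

22

      Stack            Input    Action
   1  $ <S>            s s s $  expand <S> ::= <H> <H> <N>
   2  $ <N> <H> <H>    s s s $  expand <H> ::= λ
   3  $ <N> <H>        s s s $  expand <H> ::= λ
   4  $ <N>            s s s $  expand <N> ::= s <H> <H> <S>
   5  $ <S> <H> <H> s  s s s $  match s
   6  $ <S> <H> <H>    s s $    expand <H> ::= λ
   7  $ <S> <H>        s s $    expand <H> ::= λ
   8  $ <S>            s s $    expand <S> ::= <H> <H> <N>
   9  $ <N> <H> <H>    s s $    expand <H> ::= λ
  10  $ <N> <H>        s s $    expand <H> ::= λ
  11  $ <N>            s s $    expand <N> ::= s <H> <H> <S>
  12  $ <S> <H> <H> s  s s $    match s
  13  $ <S> <H> <H>    s $      expand <H> ::= λ
  14  $ <S> <H>        s $      expand <H> ::= λ
  15  $ <S>            s $      expand <S> ::= <H> <H> <N>
  16  $ <N> <H> <H>    s $      expand <H> ::= λ
  17  $ <N> <H>        s $      expand <H> ::= λ
  18  $ <N>            s $      expand <N> ::= s <H> <H> <S>
  19  $ <S> <H> <H> s  s $      match s
  20  $ <S> <H> <H>    $        expand <H> ::= λ
  21  $ <S> <H>        $        expand <H> ::= λ
  22  $ <S>            $        expand <S> ::= λ
Accept reached after 22 steps.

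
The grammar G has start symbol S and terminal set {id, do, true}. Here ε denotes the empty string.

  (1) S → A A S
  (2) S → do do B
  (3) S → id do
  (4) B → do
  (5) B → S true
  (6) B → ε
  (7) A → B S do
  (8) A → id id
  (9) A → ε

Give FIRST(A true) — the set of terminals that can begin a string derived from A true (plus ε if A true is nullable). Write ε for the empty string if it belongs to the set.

{do, id, true}

FIRST(S): from S→A A S we get {do, id}; from S→do do B we get {do}; from S→id do we get {id}. So FIRST(S) = {do, id}.
FIRST(B): from B→do we get {do}; from B→S true we get {do, id}; from B→ε we get {ε}. So FIRST(B) = {ε, do, id}.
FIRST(A): from A→B S do we get {do, id}; from A→id id we get {id}; from A→ε we get {ε}. So FIRST(A) = {ε, do, id}.
FIRST(A true): take FIRST of each symbol in turn, carrying on past any symbol whose FIRST contains ε; result {do, id, true}.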